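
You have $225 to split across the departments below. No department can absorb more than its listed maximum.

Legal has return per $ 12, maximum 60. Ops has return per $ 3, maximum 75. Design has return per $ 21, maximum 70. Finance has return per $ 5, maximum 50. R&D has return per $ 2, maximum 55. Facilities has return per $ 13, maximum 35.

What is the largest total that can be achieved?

Order the departments by return per $: Design 21 > Facilities 13 > Legal 12 > Finance 5 > Ops 3 > R&D 2.
Design takes 70 to reach its cap of 70 ; 155 left.
Facilities takes 35 to reach its cap of 35 ; 120 left.
Legal: +60 to 60 (cap) ; 60 left.
Give Finance 50 to hit its cap of 50 ; 10 left.
Ops has room for 75 but only 10 remain, so it gets 10.
Total = 12×60 + 3×10 + 21×70 + 5×50 + 13×35 = 2925.

2925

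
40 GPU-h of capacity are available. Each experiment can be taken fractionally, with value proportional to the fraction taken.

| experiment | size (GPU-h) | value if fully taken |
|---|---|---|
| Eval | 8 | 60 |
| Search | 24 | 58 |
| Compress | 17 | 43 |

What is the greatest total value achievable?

Rank by value-to-size ratio: Eval 60/8≈7.5, Compress 43/17≈2.53, Search 58/24≈2.42.
Eval: take in full, 8 GPU-h for value 60 — 32 left.
Take all of Compress (17 GPU-h, value 43) — 15 GPU-h left.
Fill the last 15 GPU-h with part of Search: 15/24 of it earns 36.25.
Total value = 139.25.

139.25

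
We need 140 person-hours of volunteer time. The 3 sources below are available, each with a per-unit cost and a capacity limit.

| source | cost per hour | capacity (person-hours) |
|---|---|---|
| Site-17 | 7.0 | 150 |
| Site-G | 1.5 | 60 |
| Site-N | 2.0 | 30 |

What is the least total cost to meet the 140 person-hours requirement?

Cheapest first:
Site-G (1.5): use full 60 → 80 person-hours to go.
Site-N (2.0): use full 30 → 50 person-hours to go.
Site-17 (7.0): take the remaining 50 → done.
Cost = 60×1.5 + 30×2.0 + 50×7.0 = 500.

500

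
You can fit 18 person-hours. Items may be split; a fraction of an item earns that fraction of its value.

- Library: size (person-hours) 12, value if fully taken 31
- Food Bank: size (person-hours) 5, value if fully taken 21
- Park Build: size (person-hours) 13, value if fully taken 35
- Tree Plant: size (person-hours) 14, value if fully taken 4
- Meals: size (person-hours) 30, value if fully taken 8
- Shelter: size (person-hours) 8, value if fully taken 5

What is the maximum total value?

56

Best value per unit of size first: Food Bank 21/5≈4.2, Park Build 35/13≈2.69, Library 31/12≈2.58, Shelter 5/8≈0.625, Tree Plant 4/14≈0.286, Meals 8/30≈0.267.
Take all of Food Bank (5 person-hours, value 21) → 13 person-hours left.
Park Build: take in full, 13 person-hours for value 35 → 0 left.
Total value = 56.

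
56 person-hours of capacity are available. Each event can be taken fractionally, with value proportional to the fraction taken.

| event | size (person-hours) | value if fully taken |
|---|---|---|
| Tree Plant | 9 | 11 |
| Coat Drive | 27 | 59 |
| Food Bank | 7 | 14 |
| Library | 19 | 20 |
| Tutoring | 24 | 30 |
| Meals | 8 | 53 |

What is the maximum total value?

143.5

Rank by value-to-size ratio: Meals 53/8≈6.62, Coat Drive 59/27≈2.19, Food Bank 14/7≈2, Tutoring 30/24≈1.25, Tree Plant 11/9≈1.22, Library 20/19≈1.05.
Take all of Meals (8 person-hours, value 53) — 48 person-hours left.
All 27 person-hours of Coat Drive fit (value 59) — 21 remain.
All 7 person-hours of Food Bank fit (value 14) — 14 remain.
14 person-hours left: a 14/24 share of Tutoring gives 30×14/24 = 17.5.
Total value = 143.5.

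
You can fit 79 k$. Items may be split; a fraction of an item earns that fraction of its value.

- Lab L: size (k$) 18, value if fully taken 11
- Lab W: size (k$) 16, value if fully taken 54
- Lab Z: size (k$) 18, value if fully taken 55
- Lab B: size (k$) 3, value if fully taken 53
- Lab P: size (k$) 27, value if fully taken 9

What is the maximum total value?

181

Sort by value density: Lab B 53/3≈17.7, Lab W 54/16≈3.38, Lab Z 55/18≈3.06, Lab L 11/18≈0.611, Lab P 9/27≈0.333.
Take all of Lab B (3 k$, value 53) ; 76 k$ left.
All 16 k$ of Lab W fit (value 54) ; 60 remain.
Take all of Lab Z (18 k$, value 55) ; 42 k$ left.
All 18 k$ of Lab L fit (value 11) ; 24 remain.
Only 24 k$ remain; take 24/27 of Lab P for value 9×24/27 = 8.
Total value = 181.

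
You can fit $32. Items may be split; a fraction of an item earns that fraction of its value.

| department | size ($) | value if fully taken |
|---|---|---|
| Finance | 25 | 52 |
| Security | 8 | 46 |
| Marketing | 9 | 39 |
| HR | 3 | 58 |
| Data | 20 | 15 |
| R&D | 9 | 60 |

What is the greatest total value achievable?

Best value per unit of size first: HR 58/3≈19.3, R&D 60/9≈6.67, Security 46/8≈5.75, Marketing 39/9≈4.33, Finance 52/25≈2.08, Data 15/20≈0.75.
All 3 $ of HR fit (value 58) → 29 remain.
R&D: take in full, 9 $ for value 60 → 20 left.
All 8 $ of Security fit (value 46) → 12 remain.
Take all of Marketing (9 $, value 39) → 3 $ left.
Only 3 $ remain; take 3/25 of Finance for value 52×3/25 = 6.24.
Total value = 209.24.

209.24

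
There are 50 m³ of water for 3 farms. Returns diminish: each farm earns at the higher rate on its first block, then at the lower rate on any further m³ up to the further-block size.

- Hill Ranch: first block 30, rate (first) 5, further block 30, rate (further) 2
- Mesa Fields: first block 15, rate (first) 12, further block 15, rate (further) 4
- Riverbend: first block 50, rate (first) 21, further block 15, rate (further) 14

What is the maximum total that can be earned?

Rank every tier by rate: Riverbend/tier1 21 > Riverbend/tier2 14 > Mesa Fields/tier1 12 > Hill Ranch/tier1 5 > Mesa Fields/tier2 4 > Hill Ranch/tier2 2.
Riverbend tier1 at 21: fill all 50 — 0 left.
Total = 21×50 = 1050.

1050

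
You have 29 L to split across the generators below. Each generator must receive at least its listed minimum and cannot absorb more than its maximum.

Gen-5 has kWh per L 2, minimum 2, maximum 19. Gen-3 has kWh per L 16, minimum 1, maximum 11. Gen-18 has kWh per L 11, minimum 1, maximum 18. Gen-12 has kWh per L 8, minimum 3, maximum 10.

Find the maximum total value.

Meeting every minimum uses 2+1+1+3 = 7 L, leaving 22.
Highest kWh per L first: Gen-3 16 > Gen-18 11 > Gen-12 8 > Gen-5 2.
Give Gen-3 10 more to hit its cap of 11 ; 12 left.
Only 12 left; Gen-18 takes them to reach 13.
Total = 2×2 + 16×11 + 11×13 + 8×3 = 347.

347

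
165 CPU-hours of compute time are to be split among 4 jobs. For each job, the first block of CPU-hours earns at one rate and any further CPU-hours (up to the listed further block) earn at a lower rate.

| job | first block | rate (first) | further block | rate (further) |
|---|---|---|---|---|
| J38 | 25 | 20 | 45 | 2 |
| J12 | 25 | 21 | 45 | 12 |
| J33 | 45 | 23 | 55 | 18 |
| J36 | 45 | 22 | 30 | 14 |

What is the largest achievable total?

Treat each block as its own option and order by rate: J33/tier1 23 > J36/tier1 22 > J12/tier1 21 > J38/tier1 20 > J33/tier2 18 > J36/tier2 14 > J12/tier2 12 > J38/tier2 2.
J33/tier1 (23): +45 → 120 left.
Fill J36 tier1 block (45 at 22) → 75 left.
J12 tier1 at 21: fill all 25 → 50 left.
J38 tier1 at 20: fill all 25 → 25 left.
J33/tier2: +25 of 55 at 18; pool empty.
Total = 23×45 + 22×45 + 21×25 + 20×25 + 18×25 = 3500.

3500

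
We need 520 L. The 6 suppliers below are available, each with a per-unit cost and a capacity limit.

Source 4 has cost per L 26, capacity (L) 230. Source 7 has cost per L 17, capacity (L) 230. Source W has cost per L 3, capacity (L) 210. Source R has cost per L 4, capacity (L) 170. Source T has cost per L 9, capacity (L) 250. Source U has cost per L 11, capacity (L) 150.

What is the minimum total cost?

2570

Cheapest first:
Source W at 3: take all 210 L — 310 still needed.
Source R at 4: take all 170 L — 140 still needed.
Take 140 from Source T at 9 to finish.
Source U, Source 7, Source 4: unused.
Cost = 210×3 + 170×4 + 140×9 = 2570.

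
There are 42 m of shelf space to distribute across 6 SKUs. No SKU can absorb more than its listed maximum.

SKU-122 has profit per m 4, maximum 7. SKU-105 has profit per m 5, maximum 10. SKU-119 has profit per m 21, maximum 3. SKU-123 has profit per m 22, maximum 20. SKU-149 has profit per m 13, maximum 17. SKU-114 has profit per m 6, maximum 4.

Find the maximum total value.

Highest profit per m first: SKU-123 22 > SKU-119 21 > SKU-149 13 > SKU-114 6 > SKU-105 5 > SKU-122 4.
SKU-123 takes 20 to reach its cap of 20 — 22 left.
SKU-119 takes 3 to reach its cap of 3 — 19 left.
SKU-149 takes 17 to reach its cap of 17 — 2 left.
Only 2 left; SKU-114 takes them to reach 2.
Total = 21×3 + 22×20 + 13×17 + 6×2 = 736.

736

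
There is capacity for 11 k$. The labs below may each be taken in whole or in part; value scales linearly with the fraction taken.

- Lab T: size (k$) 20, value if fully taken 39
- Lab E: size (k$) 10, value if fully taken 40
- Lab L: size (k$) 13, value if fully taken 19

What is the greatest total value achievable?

41.95

Rank by value-to-size ratio: Lab E 40/10≈4, Lab T 39/20≈1.95, Lab L 19/13≈1.46.
Take all of Lab E (10 k$, value 40) ; 1 k$ left.
Fill the last 1 k$ with part of Lab T: 1/20 of it earns 1.95.
Total value = 41.95.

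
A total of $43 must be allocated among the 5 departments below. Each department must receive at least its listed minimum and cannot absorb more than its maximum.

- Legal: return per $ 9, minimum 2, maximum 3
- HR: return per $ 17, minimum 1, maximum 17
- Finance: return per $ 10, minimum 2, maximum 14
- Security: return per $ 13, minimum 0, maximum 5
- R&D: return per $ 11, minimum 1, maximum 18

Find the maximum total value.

579

Meeting every minimum uses 2+1+2+0+1 = 6 $, leaving 37.
Rank by return per $: HR 17 > Security 13 > R&D 11 > Finance 10 > Legal 9.
HR takes 16 more to reach its cap of 17 — 21 left.
Security: +5 to 5 (cap) — 16 left.
R&D has room for 17 more but only 16 remain, so it gets 17.
Total = 9×2 + 17×17 + 10×2 + 13×5 + 11×17 = 579.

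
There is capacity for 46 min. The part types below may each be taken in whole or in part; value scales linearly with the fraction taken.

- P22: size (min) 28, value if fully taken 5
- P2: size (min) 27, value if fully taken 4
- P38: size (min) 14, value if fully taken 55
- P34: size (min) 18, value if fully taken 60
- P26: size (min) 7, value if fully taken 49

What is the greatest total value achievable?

165.25

Sort by value density: P26 49/7≈7, P38 55/14≈3.93, P34 60/18≈3.33, P22 5/28≈0.179, P2 4/27≈0.148.
Take all of P26 (7 min, value 49) → 39 min left.
All 14 min of P38 fit (value 55) → 25 remain.
P34: take in full, 18 min for value 60 → 7 left.
7 min left: a 7/28 share of P22 gives 5×7/28 = 1.25.
Total value = 165.25.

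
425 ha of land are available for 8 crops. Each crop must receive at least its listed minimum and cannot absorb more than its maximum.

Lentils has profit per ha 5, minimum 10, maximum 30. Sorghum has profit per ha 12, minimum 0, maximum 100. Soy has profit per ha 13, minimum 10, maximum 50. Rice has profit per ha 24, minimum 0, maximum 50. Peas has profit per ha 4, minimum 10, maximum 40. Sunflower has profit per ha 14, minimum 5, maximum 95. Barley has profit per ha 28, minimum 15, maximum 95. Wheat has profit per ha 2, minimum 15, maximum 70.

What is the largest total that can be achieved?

7160

Meeting every minimum uses 10+0+10+0+10+5+15+15 = 65 ha, leaving 360.
Rank by profit per ha: Barley 28 > Rice 24 > Sunflower 14 > Soy 13 > Sorghum 12 > Lentils 5 > Peas 4 > Wheat 2.
Barley: +80 to 95 (cap) ; 280 left.
Rice: +50 to 50 (cap) ; 230 left.
Sunflower: +90 to 95 (cap) ; 140 left.
Give Soy 40 more to hit its cap of 50 ; 100 left.
Sorghum takes 100 more to reach its cap of 100 ; 0 left.
Total = 5×10 + 12×100 + 13×50 + 24×50 + 4×10 + 14×95 + 28×95 + 2×15 = 7160.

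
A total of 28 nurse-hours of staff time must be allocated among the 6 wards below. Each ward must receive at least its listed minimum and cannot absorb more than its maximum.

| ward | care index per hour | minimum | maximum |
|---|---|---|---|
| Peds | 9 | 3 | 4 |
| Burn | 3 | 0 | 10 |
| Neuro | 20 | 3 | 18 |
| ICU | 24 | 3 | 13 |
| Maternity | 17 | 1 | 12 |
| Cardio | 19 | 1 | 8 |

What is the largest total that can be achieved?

Meeting every minimum uses 3+0+3+3+1+1 = 11 nurse-hours, leaving 17.
Rank by care index per hour: ICU 24 > Neuro 20 > Cardio 19 > Maternity 17 > Peds 9 > Burn 3.
ICU: +10 to 13 (cap) ; 7 left.
Neuro: +7 (room for 15) → 10. Pool exhausted.
Total = 9×3 + 20×10 + 24×13 + 17×1 + 19×1 = 575.

575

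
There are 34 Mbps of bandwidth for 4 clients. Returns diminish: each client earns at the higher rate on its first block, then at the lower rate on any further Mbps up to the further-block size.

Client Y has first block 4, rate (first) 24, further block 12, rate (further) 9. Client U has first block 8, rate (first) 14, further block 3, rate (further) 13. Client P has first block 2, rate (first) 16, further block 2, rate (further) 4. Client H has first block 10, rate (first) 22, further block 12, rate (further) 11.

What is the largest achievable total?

Rank every tier by rate: Client Y/tier1 24 > Client H/tier1 22 > Client P/tier1 16 > Client U/tier1 14 > Client U/tier2 13 > Client H/tier2 11 > Client Y/tier2 9 > Client P/tier2 4.
Client Y/tier1 (24): +4 — 30 left.
Client H/tier1 (22): +10 — 20 left.
Client P/tier1 (16): +2 — 18 left.
Client U/tier1 (14): +8 — 10 left.
Client U tier2 at 13: fill all 3 — 7 left.
Client H/tier2: +7 of 12 at 11; pool empty.
Total = 24×4 + 22×10 + 16×2 + 14×8 + 13×3 + 11×7 = 576.

576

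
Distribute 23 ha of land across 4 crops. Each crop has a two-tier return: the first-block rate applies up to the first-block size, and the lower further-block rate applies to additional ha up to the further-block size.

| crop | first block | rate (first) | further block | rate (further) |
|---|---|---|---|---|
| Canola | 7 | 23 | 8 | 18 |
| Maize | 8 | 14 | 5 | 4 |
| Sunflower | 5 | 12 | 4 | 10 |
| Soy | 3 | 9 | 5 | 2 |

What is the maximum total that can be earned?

417

Treat each block as its own option and order by rate: Canola/first 23 > Canola/second 18 > Maize/first 14 > Sunflower/first 12 > Sunflower/second 10 > Soy/first 9 > Maize/second 4 > Soy/second 2.
Canola/first (23): +7 — 16 left.
Canola/second (18): +8 — 8 left.
Fill Maize first block (8 at 14) — 0 left.
Total = 23×7 + 18×8 + 14×8 = 417.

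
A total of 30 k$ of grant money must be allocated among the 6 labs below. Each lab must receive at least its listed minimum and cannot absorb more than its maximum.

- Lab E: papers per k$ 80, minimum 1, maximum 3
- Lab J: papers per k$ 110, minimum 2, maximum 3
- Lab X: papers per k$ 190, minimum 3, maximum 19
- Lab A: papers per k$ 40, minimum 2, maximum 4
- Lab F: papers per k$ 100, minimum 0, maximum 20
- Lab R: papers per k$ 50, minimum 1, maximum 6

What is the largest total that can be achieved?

Meeting every minimum uses 1+2+3+2+0+1 = 9 k$, leaving 21.
Rank by papers per k$: Lab X 190 > Lab J 110 > Lab F 100 > Lab E 80 > Lab R 50 > Lab A 40.
Lab X: +16 to 19 (cap) — 5 left.
Lab J takes 1 more to reach its cap of 3 — 4 left.
Lab F has room for 20 more but only 4 remain, so it gets 4.
Total = 80×1 + 110×3 + 190×19 + 40×2 + 100×4 + 50×1 = 4550.

4550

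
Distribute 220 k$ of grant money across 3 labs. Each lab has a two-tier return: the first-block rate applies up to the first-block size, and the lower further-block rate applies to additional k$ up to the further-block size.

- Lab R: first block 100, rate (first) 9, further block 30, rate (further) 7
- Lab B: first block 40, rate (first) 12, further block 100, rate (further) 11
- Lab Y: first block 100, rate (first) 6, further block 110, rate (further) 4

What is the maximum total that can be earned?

2300

Treat each block as its own option and order by rate: Lab B/tier1 12 > Lab B/tier2 11 > Lab R/tier1 9 > Lab R/tier2 7 > Lab Y/tier1 6 > Lab Y/tier2 4.
Lab B tier1 at 12: fill all 40 → 180 left.
Fill Lab B tier2 block (100 at 11) → 80 left.
Lab R tier1 at 9: only 80 left, fill 80.
Total = 12×40 + 11×100 + 9×80 = 2300.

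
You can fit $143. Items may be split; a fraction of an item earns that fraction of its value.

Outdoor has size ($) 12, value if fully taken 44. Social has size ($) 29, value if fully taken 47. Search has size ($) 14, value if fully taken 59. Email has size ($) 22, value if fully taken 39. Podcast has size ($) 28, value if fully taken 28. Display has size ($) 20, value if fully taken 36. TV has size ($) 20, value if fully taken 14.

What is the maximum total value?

265.6

Rank by value-to-size ratio: Search 59/14≈4.21, Outdoor 44/12≈3.67, Display 36/20≈1.8, Email 39/22≈1.77, Social 47/29≈1.62, Podcast 28/28≈1, TV 14/20≈0.7.
Take all of Search (14 $, value 59) → 129 $ left.
Take all of Outdoor (12 $, value 44) → 117 $ left.
Display: take in full, 20 $ for value 36 → 97 left.
Take all of Email (22 $, value 39) → 75 $ left.
All 29 $ of Social fit (value 47) → 46 remain.
All 28 $ of Podcast fit (value 28) → 18 remain.
Only 18 $ remain; take 18/20 of TV for value 14×18/20 = 12.6.
Total value = 265.6.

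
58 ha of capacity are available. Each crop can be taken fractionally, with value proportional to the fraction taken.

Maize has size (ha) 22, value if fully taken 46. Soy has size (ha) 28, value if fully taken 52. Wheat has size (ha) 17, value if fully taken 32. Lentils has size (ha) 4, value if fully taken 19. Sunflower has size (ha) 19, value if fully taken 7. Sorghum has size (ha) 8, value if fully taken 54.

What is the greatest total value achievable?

164

Sort by value density: Sorghum 54/8≈6.75, Lentils 19/4≈4.75, Maize 46/22≈2.09, Wheat 32/17≈1.88, Soy 52/28≈1.86, Sunflower 7/19≈0.368.
Sorghum: take in full, 8 ha for value 54 ; 50 left.
Lentils: take in full, 4 ha for value 19 ; 46 left.
Maize: take in full, 22 ha for value 46 ; 24 left.
Take all of Wheat (17 ha, value 32) ; 7 ha left.
7 ha left: a 7/28 share of Soy gives 52×7/28 = 13.
Total value = 164.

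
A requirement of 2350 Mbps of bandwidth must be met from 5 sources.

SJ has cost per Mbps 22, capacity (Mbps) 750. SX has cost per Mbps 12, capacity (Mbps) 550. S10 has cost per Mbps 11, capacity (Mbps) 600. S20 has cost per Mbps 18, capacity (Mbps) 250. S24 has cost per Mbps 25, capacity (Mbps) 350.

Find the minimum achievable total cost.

Fill from the cheapest source first.
S10 (11): use full 600 — 1750 Mbps to go.
SX (12): use full 550 — 1200 Mbps to go.
S20 at 18: take all 250 Mbps — 950 still needed.
SJ (22): use full 750 — 200 Mbps to go.
S24 at 25: take 200 of its 350 — requirement met.
Cost = 600×11 + 550×12 + 250×18 + 750×22 + 200×25 = 39200.

39200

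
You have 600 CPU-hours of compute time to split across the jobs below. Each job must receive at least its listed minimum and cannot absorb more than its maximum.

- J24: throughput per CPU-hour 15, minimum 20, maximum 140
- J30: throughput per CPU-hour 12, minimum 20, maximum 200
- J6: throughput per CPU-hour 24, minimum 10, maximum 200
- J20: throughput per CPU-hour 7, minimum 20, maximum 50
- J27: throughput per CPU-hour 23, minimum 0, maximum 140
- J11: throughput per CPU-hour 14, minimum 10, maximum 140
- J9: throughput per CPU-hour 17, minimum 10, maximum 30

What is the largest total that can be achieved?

Meeting every minimum uses 20+20+10+20+0+10+10 = 90 CPU-hours, leaving 510.
Order the jobs by throughput per CPU-hour: J6 24 > J27 23 > J9 17 > J24 15 > J11 14 > J30 12 > J20 7.
Give J6 190 more to hit its cap of 200 — 320 left.
Give J27 140 more to hit its cap of 140 — 180 left.
Give J9 20 more to hit its cap of 30 — 160 left.
J24 takes 120 more to reach its cap of 140 — 40 left.
J11 has room for 130 more but only 40 remain, so it gets 50.
Total = 15×140 + 12×20 + 24×200 + 7×20 + 23×140 + 14×50 + 17×30 = 11710.

11710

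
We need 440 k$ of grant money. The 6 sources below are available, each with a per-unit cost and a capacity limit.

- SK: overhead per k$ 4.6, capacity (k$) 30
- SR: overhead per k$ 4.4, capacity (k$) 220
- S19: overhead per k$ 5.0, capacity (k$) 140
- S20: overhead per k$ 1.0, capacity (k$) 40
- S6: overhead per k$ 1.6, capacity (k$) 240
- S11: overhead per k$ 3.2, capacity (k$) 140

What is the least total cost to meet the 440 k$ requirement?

960

Cheapest first:
Take 40 from S20 at 1.0 ; need 400 more.
Take 240 from S6 at 1.6 ; need 160 more.
Take 140 from S11 at 3.2 ; need 20 more.
SR (4.4): take the remaining 20 ; done.
SK, S19: unused.
Cost = 40×1.0 + 240×1.6 + 140×3.2 + 20×4.4 = 960.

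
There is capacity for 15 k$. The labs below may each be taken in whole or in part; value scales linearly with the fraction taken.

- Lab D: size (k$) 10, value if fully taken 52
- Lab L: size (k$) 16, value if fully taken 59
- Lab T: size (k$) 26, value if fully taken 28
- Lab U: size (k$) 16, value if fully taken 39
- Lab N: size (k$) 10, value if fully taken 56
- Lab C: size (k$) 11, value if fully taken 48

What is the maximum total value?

Rank by value-to-size ratio: Lab N 56/10≈5.6, Lab D 52/10≈5.2, Lab C 48/11≈4.36, Lab L 59/16≈3.69, Lab U 39/16≈2.44, Lab T 28/26≈1.08.
Lab N: take in full, 10 k$ for value 56 — 5 left.
Fill the last 5 k$ with part of Lab D: 5/10 of it earns 26.
Total value = 82.

82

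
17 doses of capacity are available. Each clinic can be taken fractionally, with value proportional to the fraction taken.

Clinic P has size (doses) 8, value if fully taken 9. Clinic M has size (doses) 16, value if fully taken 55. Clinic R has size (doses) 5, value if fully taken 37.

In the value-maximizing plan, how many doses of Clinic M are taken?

12

Rank by value-to-size ratio: Clinic R 37/5≈7.4, Clinic M 55/16≈3.44, Clinic P 9/8≈1.12.
Take all of Clinic R (5 doses, value 37) — 12 doses left.
12 doses left: a 12/16 share of Clinic M gives 55×12/16 = 41.25.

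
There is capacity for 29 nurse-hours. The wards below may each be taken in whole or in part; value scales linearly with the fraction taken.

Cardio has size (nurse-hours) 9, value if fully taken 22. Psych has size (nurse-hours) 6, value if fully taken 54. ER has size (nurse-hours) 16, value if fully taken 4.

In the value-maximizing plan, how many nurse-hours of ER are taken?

14

Rank by value-to-size ratio: Psych 54/6≈9, Cardio 22/9≈2.44, ER 4/16≈0.25.
All 6 nurse-hours of Psych fit (value 54) ; 23 remain.
Cardio: take in full, 9 nurse-hours for value 22 ; 14 left.
14 nurse-hours left: a 14/16 share of ER gives 4×14/16 = 3.5.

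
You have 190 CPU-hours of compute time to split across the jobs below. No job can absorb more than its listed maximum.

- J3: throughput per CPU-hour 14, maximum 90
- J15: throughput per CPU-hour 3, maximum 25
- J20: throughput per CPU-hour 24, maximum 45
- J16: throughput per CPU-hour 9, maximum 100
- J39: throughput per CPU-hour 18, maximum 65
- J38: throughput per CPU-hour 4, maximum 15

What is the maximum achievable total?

3370

Order the jobs by throughput per CPU-hour: J20 24 > J39 18 > J3 14 > J16 9 > J38 4 > J15 3.
J20: +45 to 45 (cap) — 145 left.
J39 takes 65 to reach its cap of 65 — 80 left.
J3 has room for 90 but only 80 remain, so it gets 80.
Total = 14×80 + 24×45 + 18×65 = 3370.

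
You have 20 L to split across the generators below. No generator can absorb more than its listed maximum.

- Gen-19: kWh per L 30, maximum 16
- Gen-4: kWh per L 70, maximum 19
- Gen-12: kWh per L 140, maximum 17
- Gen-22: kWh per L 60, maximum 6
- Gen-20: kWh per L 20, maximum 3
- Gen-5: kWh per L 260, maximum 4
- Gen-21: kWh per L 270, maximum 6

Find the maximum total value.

Highest kWh per L first: Gen-21 270 > Gen-5 260 > Gen-12 140 > Gen-4 70 > Gen-22 60 > Gen-19 30 > Gen-20 20.
Gen-21 takes 6 to reach its cap of 6 — 14 left.
Give Gen-5 4 to hit its cap of 4 — 10 left.
Gen-12 has room for 17 but only 10 remain, so it gets 10.
Total = 140×10 + 260×4 + 270×6 = 4060.

4060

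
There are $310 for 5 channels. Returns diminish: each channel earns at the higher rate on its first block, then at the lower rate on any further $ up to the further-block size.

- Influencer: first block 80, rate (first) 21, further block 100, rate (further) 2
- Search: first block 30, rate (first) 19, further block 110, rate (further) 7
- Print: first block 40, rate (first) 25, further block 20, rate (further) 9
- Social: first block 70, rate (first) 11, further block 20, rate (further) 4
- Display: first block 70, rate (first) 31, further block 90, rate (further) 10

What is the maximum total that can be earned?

6390

Treat each block as its own option and order by rate: Display/first 31 > Print/first 25 > Influencer/first 21 > Search/first 19 > Social/first 11 > Display/second 10 > Print/second 9 > Search/second 7 > Social/second 4 > Influencer/second 2.
Fill Display first block (70 at 31) → 240 left.
Print first at 25: fill all 40 → 200 left.
Influencer/first (21): +80 → 120 left.
Fill Search first block (30 at 19) → 90 left.
Fill Social first block (70 at 11) → 20 left.
Display/second: +20 of 90 at 10; pool empty.
Total = 31×70 + 25×40 + 21×80 + 19×30 + 11×70 + 10×20 = 6390.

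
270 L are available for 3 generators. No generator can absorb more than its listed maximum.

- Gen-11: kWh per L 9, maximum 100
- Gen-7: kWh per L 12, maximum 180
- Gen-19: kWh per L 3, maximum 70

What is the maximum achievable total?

2970

Highest kWh per L first: Gen-7 12 > Gen-11 9 > Gen-19 3.
Gen-7: +180 to 180 (cap) ; 90 left.
Only 90 left; Gen-11 takes them to reach 90.
Total = 9×90 + 12×180 = 2970.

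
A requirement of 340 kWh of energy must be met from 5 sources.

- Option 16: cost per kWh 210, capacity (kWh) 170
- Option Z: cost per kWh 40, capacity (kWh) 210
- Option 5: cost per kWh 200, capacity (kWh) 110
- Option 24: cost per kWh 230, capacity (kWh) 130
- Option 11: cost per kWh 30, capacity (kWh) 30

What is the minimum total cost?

Cheapest first:
Take 30 from Option 11 at 30 — need 310 more.
Take 210 from Option Z at 40 — need 100 more.
Option 5 (200): take the remaining 100 — done.
Option 16, Option 24: unused.
Cost = 30×30 + 210×40 + 100×200 = 29300.

29300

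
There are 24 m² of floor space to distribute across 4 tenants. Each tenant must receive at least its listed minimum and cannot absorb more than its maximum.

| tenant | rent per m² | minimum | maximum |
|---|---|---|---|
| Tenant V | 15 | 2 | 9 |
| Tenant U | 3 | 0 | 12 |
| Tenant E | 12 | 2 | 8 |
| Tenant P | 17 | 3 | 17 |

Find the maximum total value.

Meeting every minimum uses 2+0+2+3 = 7 m², leaving 17.
Order the tenants by rent per m²: Tenant P 17 > Tenant V 15 > Tenant E 12 > Tenant U 3.
Tenant P: +14 to 17 (cap) ; 3 left.
Tenant V has room for 7 more but only 3 remain, so it gets 5.
Total = 15×5 + 12×2 + 17×17 = 388.

388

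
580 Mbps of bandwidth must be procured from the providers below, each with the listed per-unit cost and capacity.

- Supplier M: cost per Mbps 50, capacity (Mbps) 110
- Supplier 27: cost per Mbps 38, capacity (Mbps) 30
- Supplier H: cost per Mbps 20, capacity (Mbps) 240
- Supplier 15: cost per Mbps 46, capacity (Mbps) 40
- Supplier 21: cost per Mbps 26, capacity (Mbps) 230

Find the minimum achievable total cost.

15760

Fill from the cheapest provider first.
Supplier H (20): use full 240 → 340 Mbps to go.
Supplier 21 at 26: take all 230 Mbps → 110 still needed.
Take 30 from Supplier 27 at 38 → need 80 more.
Supplier 15 at 46: take all 40 Mbps → 40 still needed.
Take 40 from Supplier M at 50 to finish.
Cost = 240×20 + 230×26 + 30×38 + 40×46 + 40×50 = 15760.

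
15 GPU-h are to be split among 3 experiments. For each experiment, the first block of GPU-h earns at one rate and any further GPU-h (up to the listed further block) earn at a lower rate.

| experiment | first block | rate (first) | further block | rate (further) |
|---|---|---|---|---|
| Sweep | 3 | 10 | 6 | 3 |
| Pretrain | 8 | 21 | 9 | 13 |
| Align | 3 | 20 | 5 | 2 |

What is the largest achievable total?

280

Order all 6 blocks by rate: Pretrain/first 21 > Align/first 20 > Pretrain/second 13 > Sweep/first 10 > Sweep/second 3 > Align/second 2.
Pretrain first at 21: fill all 8 → 7 left.
Fill Align first block (3 at 20) → 4 left.
Pretrain/second: +4 of 9 at 13; pool empty.
Total = 21×8 + 20×3 + 13×4 = 280.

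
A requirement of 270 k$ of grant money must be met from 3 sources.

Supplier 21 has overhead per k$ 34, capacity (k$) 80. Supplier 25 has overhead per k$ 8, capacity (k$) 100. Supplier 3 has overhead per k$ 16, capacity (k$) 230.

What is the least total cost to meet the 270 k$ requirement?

Cheapest first:
Supplier 25 at 8: take all 100 k$ → 170 still needed.
Take 170 from Supplier 3 at 16 to finish.
Supplier 21: unused.
Cost = 100×8 + 170×16 = 3520.

3520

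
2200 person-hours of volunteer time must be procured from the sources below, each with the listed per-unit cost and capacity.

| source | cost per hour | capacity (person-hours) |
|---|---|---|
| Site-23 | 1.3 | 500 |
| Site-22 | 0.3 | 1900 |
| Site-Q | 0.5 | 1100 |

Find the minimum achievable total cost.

Fill from the cheapest source first.
Site-22 at 0.3: take all 1900 person-hours → 300 still needed.
Site-Q (0.5): take the remaining 300 → done.
Site-23: unused.
Cost = 1900×0.3 + 300×0.5 = 720.

720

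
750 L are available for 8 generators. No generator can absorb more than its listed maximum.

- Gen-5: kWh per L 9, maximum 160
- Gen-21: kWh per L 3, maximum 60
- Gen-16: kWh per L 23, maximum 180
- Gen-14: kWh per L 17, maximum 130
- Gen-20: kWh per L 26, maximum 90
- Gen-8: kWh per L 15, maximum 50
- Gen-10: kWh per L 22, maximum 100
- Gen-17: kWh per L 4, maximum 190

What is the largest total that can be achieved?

13240

Rank by kWh per L: Gen-20 26 > Gen-16 23 > Gen-10 22 > Gen-14 17 > Gen-8 15 > Gen-5 9 > Gen-17 4 > Gen-21 3.
Gen-20 takes 90 to reach its cap of 90 → 660 left.
Gen-16: +180 to 180 (cap) → 480 left.
Give Gen-10 100 to hit its cap of 100 → 380 left.
Gen-14: +130 to 130 (cap) → 250 left.
Give Gen-8 50 to hit its cap of 50 → 200 left.
Gen-5: +160 to 160 (cap) → 40 left.
Gen-17: +40 (room for 190) → 40. Pool exhausted.
Total = 9×160 + 23×180 + 17×130 + 26×90 + 15×50 + 22×100 + 4×40 = 13240.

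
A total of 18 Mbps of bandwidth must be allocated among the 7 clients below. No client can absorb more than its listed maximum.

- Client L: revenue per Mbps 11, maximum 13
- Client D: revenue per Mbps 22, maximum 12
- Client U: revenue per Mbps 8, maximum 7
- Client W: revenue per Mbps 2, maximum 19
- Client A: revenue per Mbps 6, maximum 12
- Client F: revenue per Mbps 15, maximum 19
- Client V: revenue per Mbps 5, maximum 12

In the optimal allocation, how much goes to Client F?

6

Highest revenue per Mbps first: Client D 22 > Client F 15 > Client L 11 > Client U 8 > Client A 6 > Client V 5 > Client W 2.
Client D: +12 to 12 (cap) → 6 left.
Only 6 left; Client F takes them to reach 6.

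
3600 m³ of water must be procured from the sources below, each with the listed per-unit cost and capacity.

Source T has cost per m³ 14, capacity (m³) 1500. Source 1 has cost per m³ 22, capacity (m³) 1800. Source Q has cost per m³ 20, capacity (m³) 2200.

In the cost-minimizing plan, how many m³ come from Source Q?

2100

Cheapest first:
Source T at 14: take all 1500 m³ ; 2100 still needed.
Source Q (20): take the remaining 2100 ; done.
Source 1: unused.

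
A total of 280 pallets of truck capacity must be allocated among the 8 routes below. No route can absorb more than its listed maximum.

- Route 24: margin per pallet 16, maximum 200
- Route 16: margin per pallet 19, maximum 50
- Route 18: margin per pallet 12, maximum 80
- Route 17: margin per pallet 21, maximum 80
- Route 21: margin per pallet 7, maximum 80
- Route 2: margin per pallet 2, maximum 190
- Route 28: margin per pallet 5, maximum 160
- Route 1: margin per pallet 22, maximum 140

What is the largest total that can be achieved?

5870

Highest margin per pallet first: Route 1 22 > Route 17 21 > Route 16 19 > Route 24 16 > Route 18 12 > Route 21 7 > Route 28 5 > Route 2 2.
Route 1: +140 to 140 (cap) → 140 left.
Route 17 takes 80 to reach its cap of 80 → 60 left.
Route 16: +50 to 50 (cap) → 10 left.
Route 24 has room for 200 but only 10 remain, so it gets 10.
Total = 16×10 + 19×50 + 21×80 + 22×140 = 5870.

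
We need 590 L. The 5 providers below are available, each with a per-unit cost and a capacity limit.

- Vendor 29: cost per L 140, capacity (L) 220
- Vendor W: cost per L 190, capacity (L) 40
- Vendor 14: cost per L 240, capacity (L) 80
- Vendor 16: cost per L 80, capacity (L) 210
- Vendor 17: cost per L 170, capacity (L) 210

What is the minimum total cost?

74800

Cheapest first:
Vendor 16 (80): use full 210 → 380 L to go.
Vendor 29 (140): use full 220 → 160 L to go.
Take 160 from Vendor 17 at 170 to finish.
Vendor W, Vendor 14: unused.
Cost = 210×80 + 220×140 + 160×170 = 74800.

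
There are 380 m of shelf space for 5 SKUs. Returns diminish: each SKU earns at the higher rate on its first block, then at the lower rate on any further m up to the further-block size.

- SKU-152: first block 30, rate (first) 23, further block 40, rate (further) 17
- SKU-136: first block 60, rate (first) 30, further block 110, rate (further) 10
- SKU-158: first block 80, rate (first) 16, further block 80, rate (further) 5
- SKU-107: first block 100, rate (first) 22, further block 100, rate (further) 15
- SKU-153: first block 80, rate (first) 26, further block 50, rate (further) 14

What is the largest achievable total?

8570

Order all 10 blocks by rate: SKU-136/first 30 > SKU-153/first 26 > SKU-152/first 23 > SKU-107/first 22 > SKU-152/second 17 > SKU-158/first 16 > SKU-107/second 15 > SKU-153/second 14 > SKU-136/second 10 > SKU-158/second 5.
SKU-136 first at 30: fill all 60 — 320 left.
Fill SKU-153 first block (80 at 26) — 240 left.
SKU-152/first (23): +30 — 210 left.
Fill SKU-107 first block (100 at 22) — 110 left.
Fill SKU-152 second block (40 at 17) — 70 left.
70 remain; put them into SKU-158 first at 16.
Total = 30×60 + 26×80 + 23×30 + 22×100 + 17×40 + 16×70 = 8570.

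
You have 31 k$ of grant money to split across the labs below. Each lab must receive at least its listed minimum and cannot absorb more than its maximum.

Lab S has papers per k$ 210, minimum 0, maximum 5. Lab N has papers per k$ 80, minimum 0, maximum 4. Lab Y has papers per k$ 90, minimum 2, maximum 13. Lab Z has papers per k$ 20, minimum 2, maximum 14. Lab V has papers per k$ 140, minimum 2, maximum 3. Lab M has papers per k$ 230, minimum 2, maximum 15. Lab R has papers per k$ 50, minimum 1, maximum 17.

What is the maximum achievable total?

Meeting every minimum uses 0+0+2+2+2+2+1 = 9 k$, leaving 22.
Highest papers per k$ first: Lab M 230 > Lab S 210 > Lab V 140 > Lab Y 90 > Lab N 80 > Lab R 50 > Lab Z 20.
Give Lab M 13 more to hit its cap of 15 ; 9 left.
Lab S takes 5 more to reach its cap of 5 ; 4 left.
Give Lab V 1 more to hit its cap of 3 ; 3 left.
Lab Y: +3 (room for 11) → 5. Pool exhausted.
Total = 210×5 + 90×5 + 20×2 + 140×3 + 230×15 + 50×1 = 5460.

5460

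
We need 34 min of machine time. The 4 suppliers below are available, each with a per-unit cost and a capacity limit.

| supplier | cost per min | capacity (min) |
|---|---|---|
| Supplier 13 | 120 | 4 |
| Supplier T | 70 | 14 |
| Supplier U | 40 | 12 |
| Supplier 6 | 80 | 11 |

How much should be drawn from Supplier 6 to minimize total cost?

8

Cheapest first:
Supplier U at 40: take all 12 min — 22 still needed.
Supplier T (70): use full 14 — 8 min to go.
Take 8 from Supplier 6 at 80 to finish.
Supplier 13: unused.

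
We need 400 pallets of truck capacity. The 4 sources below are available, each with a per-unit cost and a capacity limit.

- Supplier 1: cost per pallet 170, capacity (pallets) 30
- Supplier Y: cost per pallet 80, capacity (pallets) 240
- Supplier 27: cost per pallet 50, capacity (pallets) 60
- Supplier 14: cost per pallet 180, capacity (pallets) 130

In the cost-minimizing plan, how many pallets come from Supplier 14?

70

Cheapest first:
Supplier 27 (50): use full 60 ; 340 pallets to go.
Supplier Y (80): use full 240 ; 100 pallets to go.
Supplier 1 at 170: take all 30 pallets ; 70 still needed.
Supplier 14 (180): take the remaining 70 ; done.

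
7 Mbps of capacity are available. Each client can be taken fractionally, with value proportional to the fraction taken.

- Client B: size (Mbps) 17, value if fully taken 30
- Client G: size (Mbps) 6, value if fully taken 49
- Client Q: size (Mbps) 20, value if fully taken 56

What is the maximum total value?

51.8

Rank by value-to-size ratio: Client G 49/6≈8.17, Client Q 56/20≈2.8, Client B 30/17≈1.76.
Client G: take in full, 6 Mbps for value 49 → 1 left.
1 Mbps left: a 1/20 share of Client Q gives 56×1/20 = 2.8.
Total value = 51.8.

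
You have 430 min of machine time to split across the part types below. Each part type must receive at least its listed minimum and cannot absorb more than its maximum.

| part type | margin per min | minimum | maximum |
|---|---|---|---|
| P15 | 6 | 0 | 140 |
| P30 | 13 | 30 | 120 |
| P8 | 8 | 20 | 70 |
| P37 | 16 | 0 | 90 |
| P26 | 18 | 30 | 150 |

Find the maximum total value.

6260

Meeting every minimum uses 0+30+20+0+30 = 80 min, leaving 350.
Order the part types by margin per min: P26 18 > P37 16 > P30 13 > P8 8 > P15 6.
Give P26 120 more to hit its cap of 150 — 230 left.
P37 takes 90 more to reach its cap of 90 — 140 left.
P30: +90 to 120 (cap) — 50 left.
P8 takes 50 more to reach its cap of 70 — 0 left.
Total = 13×120 + 8×70 + 16×90 + 18×150 = 6260.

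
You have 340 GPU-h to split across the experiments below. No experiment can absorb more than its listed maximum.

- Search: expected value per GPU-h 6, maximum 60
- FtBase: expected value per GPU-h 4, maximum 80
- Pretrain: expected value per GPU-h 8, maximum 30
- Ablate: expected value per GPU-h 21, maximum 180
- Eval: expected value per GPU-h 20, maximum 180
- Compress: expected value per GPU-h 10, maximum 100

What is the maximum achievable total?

6980

Order the experiments by expected value per GPU-h: Ablate 21 > Eval 20 > Compress 10 > Pretrain 8 > Search 6 > FtBase 4.
Give Ablate 180 to hit its cap of 180 → 160 left.
Eval has room for 180 but only 160 remain, so it gets 160.
Total = 21×180 + 20×160 = 6980.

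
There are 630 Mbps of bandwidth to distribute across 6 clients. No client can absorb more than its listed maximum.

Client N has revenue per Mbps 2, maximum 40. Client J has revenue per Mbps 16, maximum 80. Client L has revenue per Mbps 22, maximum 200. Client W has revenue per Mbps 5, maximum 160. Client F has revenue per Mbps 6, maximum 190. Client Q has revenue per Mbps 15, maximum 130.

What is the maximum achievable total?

8920

Highest revenue per Mbps first: Client L 22 > Client J 16 > Client Q 15 > Client F 6 > Client W 5 > Client N 2.
Client L takes 200 to reach its cap of 200 → 430 left.
Client J: +80 to 80 (cap) → 350 left.
Give Client Q 130 to hit its cap of 130 → 220 left.
Client F: +190 to 190 (cap) → 30 left.
Client W has room for 160 but only 30 remain, so it gets 30.
Total = 16×80 + 22×200 + 5×30 + 6×190 + 15×130 = 8920.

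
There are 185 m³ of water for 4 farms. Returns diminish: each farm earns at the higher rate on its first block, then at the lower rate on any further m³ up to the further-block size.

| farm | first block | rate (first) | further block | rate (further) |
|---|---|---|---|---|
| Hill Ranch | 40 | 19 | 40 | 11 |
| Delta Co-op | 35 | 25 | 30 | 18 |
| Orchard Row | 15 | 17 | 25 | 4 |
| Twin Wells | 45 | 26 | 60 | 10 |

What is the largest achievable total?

Order all 8 blocks by rate: Twin Wells/tier1 26 > Delta Co-op/tier1 25 > Hill Ranch/tier1 19 > Delta Co-op/tier2 18 > Orchard Row/tier1 17 > Hill Ranch/tier2 11 > Twin Wells/tier2 10 > Orchard Row/tier2 4.
Twin Wells tier1 at 26: fill all 45 → 140 left.
Delta Co-op/tier1 (25): +35 → 105 left.
Hill Ranch tier1 at 19: fill all 40 → 65 left.
Delta Co-op/tier2 (18): +30 → 35 left.
Orchard Row/tier1 (17): +15 → 20 left.
Hill Ranch/tier2: +20 of 40 at 11; pool empty.
Total = 26×45 + 25×35 + 19×40 + 18×30 + 17×15 + 11×20 = 3820.

3820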